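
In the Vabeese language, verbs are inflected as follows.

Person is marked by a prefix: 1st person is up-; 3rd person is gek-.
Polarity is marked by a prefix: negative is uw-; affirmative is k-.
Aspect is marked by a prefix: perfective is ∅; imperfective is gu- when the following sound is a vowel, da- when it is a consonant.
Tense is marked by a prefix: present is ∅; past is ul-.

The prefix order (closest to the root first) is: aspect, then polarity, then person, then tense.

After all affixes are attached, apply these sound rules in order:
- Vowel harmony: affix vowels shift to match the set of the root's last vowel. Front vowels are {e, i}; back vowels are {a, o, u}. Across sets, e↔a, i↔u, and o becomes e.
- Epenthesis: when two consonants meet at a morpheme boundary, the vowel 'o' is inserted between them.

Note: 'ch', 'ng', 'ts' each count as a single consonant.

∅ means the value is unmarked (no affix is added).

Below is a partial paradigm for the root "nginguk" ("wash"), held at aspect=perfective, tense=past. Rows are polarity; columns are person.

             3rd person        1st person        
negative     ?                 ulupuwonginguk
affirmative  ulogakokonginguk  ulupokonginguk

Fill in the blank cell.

aspect = perfective: zero marking, form stays nginguk.
Attach polarity negative uw- → uwnginguk.
Attach person 3rd person gek- → gekuwnginguk.
Attach tense past ul- → ulgekuwnginguk.
Apply vowel harmony: ulgekuwnginguk → ulgakuwnginguk.
Apply epenthesis: ulgakuwnginguk → ulogakuwonginguk.

ulogakuwonginguk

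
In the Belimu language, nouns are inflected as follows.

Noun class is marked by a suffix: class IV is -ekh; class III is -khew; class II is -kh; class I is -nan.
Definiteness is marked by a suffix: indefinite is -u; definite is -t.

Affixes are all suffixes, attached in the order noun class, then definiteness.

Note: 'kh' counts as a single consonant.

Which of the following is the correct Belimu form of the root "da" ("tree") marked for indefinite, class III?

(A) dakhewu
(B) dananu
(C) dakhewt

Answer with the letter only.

Attach noun class class III -khew → dakhew.
Attach definiteness indefinite -u → dakhewu.
So the correct form is dakhewu, option (A).
(B) dananu is wrong: it uses class I instead of class III for noun class.
(C) dakhewt is wrong: it uses definite instead of indefinite for definiteness.

A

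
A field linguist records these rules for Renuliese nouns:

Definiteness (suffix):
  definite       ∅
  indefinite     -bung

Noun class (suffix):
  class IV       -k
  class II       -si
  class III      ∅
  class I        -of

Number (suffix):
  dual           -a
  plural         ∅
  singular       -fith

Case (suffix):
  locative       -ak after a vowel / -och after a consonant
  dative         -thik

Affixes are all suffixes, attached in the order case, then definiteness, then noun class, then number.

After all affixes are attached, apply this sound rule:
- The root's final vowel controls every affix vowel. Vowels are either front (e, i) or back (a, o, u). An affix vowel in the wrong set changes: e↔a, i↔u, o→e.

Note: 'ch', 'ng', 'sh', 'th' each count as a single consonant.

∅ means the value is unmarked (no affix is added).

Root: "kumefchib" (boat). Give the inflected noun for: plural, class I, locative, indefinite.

Attach case locative -och (after consonant 'b') → kumefchiboch.
Attach definiteness indefinite -bung → kumefchibochbung.
Attach noun class class I -of → kumefchibochbungof.
number = plural: zero marking, form stays kumefchibochbungof.
Apply vowel harmony: kumefchibochbungof → kumefchibechbingef.

kumefchibechbingef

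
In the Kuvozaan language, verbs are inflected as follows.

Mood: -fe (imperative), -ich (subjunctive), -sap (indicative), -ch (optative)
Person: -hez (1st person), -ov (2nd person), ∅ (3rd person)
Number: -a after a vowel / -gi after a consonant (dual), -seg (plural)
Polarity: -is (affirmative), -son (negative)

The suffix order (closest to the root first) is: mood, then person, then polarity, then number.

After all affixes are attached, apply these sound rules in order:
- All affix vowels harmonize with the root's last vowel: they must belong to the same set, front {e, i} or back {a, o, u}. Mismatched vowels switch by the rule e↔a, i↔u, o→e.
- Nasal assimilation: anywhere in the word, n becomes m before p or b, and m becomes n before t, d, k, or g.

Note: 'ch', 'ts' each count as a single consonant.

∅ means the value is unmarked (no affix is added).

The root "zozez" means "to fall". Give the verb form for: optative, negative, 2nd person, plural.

Attach mood optative -ch → zozezch.
Attach person 2nd person -ov → zozezchov.
Attach polarity negative -son → zozezchovson.
Attach number plural -seg → zozezchovsonseg.
Apply vowel harmony: zozezchovsonseg → zozezchevsenseg.
Nasal assimilation: no change.

zozezchevsenseg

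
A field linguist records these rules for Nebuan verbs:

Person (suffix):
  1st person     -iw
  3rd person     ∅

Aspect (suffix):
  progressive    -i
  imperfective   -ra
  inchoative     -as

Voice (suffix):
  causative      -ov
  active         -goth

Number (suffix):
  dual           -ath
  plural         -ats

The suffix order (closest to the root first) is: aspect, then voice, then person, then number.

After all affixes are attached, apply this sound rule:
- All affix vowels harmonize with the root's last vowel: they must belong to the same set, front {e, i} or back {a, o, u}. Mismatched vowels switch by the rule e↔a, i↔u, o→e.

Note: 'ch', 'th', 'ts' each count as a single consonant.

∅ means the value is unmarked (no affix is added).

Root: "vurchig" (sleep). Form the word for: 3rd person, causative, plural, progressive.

Attach aspect progressive -i → vurchigi.
Attach voice causative -ov → vurchigiov.
person = 3rd person: zero marking, form stays vurchigiov.
Attach number plural -ats → vurchigiovats.
Apply vowel harmony: vurchigiovats → vurchigievets.

vurchigievets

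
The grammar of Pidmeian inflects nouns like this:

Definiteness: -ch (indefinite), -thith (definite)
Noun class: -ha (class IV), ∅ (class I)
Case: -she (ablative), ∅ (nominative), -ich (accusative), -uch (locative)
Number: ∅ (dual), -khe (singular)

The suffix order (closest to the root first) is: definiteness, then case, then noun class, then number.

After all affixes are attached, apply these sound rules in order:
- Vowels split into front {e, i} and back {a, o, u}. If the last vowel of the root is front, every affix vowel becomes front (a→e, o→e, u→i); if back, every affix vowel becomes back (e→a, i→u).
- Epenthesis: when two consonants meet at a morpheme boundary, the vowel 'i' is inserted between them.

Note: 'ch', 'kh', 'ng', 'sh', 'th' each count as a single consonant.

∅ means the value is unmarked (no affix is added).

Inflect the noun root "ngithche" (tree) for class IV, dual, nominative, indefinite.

ngithchechihe

Attach definiteness indefinite -ch → ngithchech.
case = nominative: zero marking, form stays ngithchech.
Attach noun class class IV -ha → ngithchechha.
number = dual: zero marking, form stays ngithchechha.
Apply vowel harmony: ngithchechha → ngithchechhe.
Apply epenthesis: ngithchechhe → ngithchechihe.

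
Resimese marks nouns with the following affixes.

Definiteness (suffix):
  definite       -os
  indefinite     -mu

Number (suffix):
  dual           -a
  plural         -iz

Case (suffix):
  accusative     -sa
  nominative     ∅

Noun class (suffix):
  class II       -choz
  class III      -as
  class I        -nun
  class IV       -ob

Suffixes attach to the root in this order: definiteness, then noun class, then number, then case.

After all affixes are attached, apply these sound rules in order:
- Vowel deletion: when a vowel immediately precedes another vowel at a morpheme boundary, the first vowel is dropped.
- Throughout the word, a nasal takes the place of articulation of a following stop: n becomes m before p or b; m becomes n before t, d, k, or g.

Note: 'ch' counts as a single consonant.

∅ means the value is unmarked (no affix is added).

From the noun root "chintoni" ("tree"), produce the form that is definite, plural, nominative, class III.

Attach definiteness definite -os → chintonios.
Attach noun class class III -as → chintoniosas.
Attach number plural -iz → chintoniosasiz.
case = nominative: zero marking, form stays chintoniosasiz.
Apply vowel deletion: chintoniosasiz → chintonosasiz.
Nasal assimilation: no change.

chintonosasiz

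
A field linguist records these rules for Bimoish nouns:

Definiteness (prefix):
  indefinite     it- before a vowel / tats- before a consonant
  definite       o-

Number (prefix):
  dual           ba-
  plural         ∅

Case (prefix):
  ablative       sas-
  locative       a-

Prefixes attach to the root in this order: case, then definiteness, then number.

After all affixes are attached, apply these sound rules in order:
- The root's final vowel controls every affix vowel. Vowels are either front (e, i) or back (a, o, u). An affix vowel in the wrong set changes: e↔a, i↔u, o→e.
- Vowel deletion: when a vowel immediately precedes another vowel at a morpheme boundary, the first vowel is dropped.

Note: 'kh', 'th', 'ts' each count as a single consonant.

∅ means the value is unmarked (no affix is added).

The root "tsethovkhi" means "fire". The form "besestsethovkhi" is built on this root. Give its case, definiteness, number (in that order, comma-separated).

Segment: ba-o-sas-tsethovkhi.
case: sas- → ablative.
definiteness: o- → definite.
number: ba- → dual.

ablative, definite, dual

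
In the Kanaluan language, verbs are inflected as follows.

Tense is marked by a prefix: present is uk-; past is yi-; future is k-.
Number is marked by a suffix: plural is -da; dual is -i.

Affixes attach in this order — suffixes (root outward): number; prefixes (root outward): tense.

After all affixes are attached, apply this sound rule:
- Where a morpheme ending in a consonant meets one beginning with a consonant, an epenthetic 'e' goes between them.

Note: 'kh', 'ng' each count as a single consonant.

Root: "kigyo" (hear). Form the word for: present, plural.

Attach number plural -da → kigyoda.
Attach tense present uk- → ukkigyoda.
Apply epenthesis: ukkigyoda → ukekigyoda.

ukekigyoda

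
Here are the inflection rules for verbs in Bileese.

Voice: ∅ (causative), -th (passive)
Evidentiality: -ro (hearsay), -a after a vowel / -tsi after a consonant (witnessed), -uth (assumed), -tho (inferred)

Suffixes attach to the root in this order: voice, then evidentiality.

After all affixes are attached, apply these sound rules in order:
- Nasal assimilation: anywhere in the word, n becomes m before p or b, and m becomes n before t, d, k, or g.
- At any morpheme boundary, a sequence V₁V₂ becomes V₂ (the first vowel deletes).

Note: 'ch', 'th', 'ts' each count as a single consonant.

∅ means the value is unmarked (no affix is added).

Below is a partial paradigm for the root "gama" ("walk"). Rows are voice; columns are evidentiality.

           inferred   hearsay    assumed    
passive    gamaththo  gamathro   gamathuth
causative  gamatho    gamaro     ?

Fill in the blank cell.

gamuth

voice = causative: zero marking, form stays gama.
Attach evidentiality assumed -uth → gamauth.
Nasal assimilation: no change.
Apply vowel deletion: gamauth → gamuth.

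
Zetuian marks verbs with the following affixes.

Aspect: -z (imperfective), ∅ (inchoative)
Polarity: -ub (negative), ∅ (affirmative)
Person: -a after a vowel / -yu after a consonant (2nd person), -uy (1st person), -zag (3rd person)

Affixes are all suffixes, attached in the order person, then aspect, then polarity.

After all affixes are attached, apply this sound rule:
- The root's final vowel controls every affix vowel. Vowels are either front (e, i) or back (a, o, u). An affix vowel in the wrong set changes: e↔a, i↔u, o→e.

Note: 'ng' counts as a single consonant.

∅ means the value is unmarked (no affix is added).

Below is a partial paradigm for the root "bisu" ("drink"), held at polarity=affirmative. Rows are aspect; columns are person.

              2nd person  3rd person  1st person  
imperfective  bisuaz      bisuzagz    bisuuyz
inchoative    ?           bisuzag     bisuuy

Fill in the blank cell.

bisua

Attach person 2nd person -a (after vowel 'u') → bisua.
aspect = inchoative: zero marking, form stays bisua.
polarity = affirmative: zero marking, form stays bisua.
Vowel harmony: no change.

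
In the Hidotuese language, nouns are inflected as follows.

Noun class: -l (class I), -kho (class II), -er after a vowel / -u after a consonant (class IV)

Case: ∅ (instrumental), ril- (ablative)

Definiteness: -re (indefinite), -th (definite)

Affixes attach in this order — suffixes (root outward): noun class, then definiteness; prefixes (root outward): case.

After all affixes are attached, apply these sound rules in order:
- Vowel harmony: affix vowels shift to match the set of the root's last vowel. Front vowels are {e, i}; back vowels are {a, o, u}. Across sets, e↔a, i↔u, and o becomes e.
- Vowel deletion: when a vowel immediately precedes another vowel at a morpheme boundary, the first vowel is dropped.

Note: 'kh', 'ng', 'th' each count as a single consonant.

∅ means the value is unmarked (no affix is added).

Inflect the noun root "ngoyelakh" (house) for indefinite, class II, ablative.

rulngoyelakhkhora

Attach case ablative ril- → rilngoyelakh.
Attach noun class class II -kho → rilngoyelakhkho.
Attach definiteness indefinite -re → rilngoyelakhkhore.
Apply vowel harmony: rilngoyelakhkhore → rulngoyelakhkhora.
Vowel deletion: no change.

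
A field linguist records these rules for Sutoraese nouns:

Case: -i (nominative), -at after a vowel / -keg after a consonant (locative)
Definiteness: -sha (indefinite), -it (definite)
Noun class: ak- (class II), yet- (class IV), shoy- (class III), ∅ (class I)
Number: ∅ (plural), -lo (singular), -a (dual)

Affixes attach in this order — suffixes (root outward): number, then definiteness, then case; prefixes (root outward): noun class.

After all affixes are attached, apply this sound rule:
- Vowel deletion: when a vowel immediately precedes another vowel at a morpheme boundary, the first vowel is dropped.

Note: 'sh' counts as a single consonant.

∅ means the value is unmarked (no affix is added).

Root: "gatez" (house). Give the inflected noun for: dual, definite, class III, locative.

Attach number dual -a → gateza.
Attach definiteness definite -it → gatezait.
Attach noun class class III shoy- → shoygatezait.
Attach case locative -keg (after consonant 't') → shoygatezaitkeg.
Apply vowel deletion: shoygatezaitkeg → shoygatezitkeg.

shoygatezitkeg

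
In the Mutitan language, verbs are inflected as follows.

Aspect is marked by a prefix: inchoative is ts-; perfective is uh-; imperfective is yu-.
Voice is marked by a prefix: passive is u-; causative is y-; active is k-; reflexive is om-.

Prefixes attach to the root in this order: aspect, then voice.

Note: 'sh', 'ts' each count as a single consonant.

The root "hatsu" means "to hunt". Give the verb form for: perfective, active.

kuhhatsu

Attach aspect perfective uh- → uhhatsu.
Attach voice active k- → kuhhatsu.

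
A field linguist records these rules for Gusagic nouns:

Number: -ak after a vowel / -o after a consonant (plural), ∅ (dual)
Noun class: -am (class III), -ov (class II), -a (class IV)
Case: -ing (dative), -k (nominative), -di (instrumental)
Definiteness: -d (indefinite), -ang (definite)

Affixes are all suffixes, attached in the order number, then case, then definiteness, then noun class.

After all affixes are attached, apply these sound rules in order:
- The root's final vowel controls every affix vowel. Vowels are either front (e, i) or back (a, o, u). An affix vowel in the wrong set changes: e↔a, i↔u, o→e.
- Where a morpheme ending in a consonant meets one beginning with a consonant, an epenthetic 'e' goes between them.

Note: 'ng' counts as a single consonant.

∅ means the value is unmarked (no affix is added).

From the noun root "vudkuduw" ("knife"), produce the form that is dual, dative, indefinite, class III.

number = dual: zero marking, form stays vudkuduw.
Attach case dative -ing → vudkuduwing.
Attach definiteness indefinite -d → vudkuduwingd.
Attach noun class class III -am → vudkuduwingdam.
Apply vowel harmony: vudkuduwingdam → vudkuduwungdam.
Apply epenthesis: vudkuduwungdam → vudkuduwungedam.

vudkuduwungedam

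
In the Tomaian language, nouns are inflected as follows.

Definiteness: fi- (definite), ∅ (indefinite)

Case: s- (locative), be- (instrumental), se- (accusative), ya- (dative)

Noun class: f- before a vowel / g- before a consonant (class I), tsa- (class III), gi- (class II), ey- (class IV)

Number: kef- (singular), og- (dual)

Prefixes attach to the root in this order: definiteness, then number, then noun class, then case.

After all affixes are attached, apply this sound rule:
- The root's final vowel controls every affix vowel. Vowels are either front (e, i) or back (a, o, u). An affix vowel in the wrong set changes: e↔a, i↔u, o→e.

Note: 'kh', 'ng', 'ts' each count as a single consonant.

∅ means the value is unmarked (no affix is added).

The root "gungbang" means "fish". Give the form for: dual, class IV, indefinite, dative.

definiteness = indefinite: zero marking, form stays gungbang.
Attach number dual og- → oggungbang.
Attach noun class class IV ey- → eyoggungbang.
Attach case dative ya- → yaeyoggungbang.
Apply vowel harmony: yaeyoggungbang → yaayoggungbang.

yaayoggungbang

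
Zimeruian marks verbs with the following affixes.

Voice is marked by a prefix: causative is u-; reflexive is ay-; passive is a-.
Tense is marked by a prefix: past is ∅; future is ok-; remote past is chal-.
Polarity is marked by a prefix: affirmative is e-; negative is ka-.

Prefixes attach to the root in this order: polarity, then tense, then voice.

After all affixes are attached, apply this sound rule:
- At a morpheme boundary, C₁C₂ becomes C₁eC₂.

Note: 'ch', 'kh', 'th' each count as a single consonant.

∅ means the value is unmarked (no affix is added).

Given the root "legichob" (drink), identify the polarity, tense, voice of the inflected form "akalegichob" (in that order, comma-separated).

negative, past, passive

Segment: a-ka-legichob.
polarity: ka- → negative.
tense: ∅ → past.
voice: a- → passive.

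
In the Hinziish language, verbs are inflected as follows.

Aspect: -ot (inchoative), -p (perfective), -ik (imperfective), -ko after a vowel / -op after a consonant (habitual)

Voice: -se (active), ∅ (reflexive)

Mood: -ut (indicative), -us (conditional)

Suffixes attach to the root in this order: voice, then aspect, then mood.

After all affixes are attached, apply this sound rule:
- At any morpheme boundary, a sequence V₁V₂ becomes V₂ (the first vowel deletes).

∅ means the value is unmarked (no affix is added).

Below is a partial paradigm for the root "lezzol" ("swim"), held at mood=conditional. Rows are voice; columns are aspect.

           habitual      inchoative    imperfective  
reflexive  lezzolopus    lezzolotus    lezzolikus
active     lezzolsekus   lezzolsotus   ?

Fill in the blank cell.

lezzolsikus

Attach voice active -se → lezzolse.
Attach aspect imperfective -ik → lezzolseik.
Attach mood conditional -us → lezzolseikus.
Apply vowel deletion: lezzolseikus → lezzolsikus.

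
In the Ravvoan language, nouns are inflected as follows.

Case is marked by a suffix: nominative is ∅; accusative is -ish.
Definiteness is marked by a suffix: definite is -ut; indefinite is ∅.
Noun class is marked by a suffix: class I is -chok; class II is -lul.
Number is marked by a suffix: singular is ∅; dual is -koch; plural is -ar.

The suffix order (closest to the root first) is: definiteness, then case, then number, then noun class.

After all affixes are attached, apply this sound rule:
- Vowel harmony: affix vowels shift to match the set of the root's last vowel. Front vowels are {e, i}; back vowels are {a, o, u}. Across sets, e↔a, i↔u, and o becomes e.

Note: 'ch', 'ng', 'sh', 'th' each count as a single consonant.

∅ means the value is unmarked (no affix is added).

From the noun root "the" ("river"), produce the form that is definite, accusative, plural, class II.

Attach definiteness definite -ut → theut.
Attach case accusative -ish → theutish.
Attach number plural -ar → theutishar.
Attach noun class class II -lul → theutisharlul.
Apply vowel harmony: theutisharlul → theitisherlil.

theitisherlil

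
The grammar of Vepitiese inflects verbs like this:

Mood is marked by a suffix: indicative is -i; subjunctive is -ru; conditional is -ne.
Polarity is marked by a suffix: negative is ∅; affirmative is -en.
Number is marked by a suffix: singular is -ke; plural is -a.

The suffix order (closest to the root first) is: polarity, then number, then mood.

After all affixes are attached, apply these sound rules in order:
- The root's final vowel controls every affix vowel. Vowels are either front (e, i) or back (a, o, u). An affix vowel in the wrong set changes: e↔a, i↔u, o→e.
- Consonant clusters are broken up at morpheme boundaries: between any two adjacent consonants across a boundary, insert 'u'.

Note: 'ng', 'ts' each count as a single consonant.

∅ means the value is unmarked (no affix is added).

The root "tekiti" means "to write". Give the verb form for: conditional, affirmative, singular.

Attach polarity affirmative -en → tekitien.
Attach number singular -ke → tekitienke.
Attach mood conditional -ne → tekitienkene.
Vowel harmony: no change.
Apply epenthesis: tekitienkene → tekitienukene.

tekitienukene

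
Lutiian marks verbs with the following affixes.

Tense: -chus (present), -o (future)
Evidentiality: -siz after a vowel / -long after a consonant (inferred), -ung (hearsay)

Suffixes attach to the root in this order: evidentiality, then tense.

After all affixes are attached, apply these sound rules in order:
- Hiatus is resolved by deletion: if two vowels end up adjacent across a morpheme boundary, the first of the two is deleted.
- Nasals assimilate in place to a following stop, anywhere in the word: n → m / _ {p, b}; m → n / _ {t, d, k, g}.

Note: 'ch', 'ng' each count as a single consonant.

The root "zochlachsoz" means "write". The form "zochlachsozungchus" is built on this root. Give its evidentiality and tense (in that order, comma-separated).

Segment: zochlachsoz-ung-chus.
evidentiality: -ung → hearsay.
tense: -chus → present.

hearsay, present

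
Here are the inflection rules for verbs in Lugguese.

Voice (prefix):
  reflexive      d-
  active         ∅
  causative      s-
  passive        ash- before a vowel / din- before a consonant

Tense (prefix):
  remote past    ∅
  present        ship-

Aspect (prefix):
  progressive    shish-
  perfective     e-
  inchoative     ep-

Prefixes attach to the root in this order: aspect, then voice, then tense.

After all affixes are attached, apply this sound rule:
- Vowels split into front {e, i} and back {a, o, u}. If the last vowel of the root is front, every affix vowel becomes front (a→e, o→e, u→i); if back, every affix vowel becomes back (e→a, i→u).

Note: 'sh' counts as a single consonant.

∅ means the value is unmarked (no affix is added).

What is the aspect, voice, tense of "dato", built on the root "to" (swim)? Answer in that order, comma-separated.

perfective, reflexive, remote past

Segment: d-e-to.
aspect: e- → perfective.
voice: d- → reflexive.
tense: ∅ → remote past.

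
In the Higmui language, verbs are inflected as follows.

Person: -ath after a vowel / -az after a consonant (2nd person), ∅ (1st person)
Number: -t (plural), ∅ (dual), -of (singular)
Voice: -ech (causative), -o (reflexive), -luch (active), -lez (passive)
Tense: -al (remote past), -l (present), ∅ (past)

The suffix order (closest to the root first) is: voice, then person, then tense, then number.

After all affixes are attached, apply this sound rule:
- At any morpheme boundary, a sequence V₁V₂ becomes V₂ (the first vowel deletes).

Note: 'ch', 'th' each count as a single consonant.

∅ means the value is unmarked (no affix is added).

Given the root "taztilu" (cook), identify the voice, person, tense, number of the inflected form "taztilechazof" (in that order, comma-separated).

Segment: taztilu-ech-az-of.
voice: -ech → causative.
person: -ath/az → 2nd person.
tense: ∅ → past.
number: -of → singular.

causative, 2nd person, past, singular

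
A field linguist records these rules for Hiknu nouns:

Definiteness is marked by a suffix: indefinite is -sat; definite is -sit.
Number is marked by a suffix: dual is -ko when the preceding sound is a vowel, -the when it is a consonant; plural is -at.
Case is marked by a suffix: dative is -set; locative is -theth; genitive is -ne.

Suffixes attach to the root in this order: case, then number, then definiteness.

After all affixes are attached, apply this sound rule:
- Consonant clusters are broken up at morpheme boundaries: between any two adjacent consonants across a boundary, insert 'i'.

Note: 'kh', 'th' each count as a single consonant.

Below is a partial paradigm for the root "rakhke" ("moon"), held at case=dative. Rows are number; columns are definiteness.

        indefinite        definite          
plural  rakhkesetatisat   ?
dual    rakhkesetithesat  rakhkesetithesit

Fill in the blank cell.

rakhkesetatisit

Attach case dative -set → rakhkeset.
Attach number plural -at → rakhkesetat.
Attach definiteness definite -sit → rakhkesetatsit.
Apply epenthesis: rakhkesetatsit → rakhkesetatisit.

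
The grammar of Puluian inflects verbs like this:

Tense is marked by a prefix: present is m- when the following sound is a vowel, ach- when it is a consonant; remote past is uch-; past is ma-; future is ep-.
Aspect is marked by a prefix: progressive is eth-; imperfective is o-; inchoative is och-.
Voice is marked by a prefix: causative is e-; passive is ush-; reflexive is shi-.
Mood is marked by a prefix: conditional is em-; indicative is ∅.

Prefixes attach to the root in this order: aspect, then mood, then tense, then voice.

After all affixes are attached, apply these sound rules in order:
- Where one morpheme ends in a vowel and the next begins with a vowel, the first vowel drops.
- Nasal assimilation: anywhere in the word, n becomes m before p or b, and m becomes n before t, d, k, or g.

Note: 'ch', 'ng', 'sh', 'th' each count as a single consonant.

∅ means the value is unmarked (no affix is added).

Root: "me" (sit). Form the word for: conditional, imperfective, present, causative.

Attach aspect imperfective o- → ome.
Attach mood conditional em- → emome.
Attach tense present m- (before vowel 'e') → memome.
Attach voice causative e- → ememome.
Vowel deletion: no change.
Nasal assimilation: no change.

ememome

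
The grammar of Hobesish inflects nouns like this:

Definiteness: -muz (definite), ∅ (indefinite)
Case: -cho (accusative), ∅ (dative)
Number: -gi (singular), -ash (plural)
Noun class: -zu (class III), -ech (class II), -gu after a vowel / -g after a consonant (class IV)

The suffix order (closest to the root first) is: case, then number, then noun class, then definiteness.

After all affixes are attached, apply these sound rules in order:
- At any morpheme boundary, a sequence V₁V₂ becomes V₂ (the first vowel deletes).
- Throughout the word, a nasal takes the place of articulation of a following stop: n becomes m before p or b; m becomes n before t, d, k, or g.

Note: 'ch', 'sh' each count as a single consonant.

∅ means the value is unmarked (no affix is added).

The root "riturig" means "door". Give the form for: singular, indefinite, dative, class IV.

rituriggigu

case = dative: zero marking, form stays riturig.
Attach number singular -gi → rituriggi.
Attach noun class class IV -gu (after vowel 'i') → rituriggigu.
definiteness = indefinite: zero marking, form stays rituriggigu.
Vowel deletion: no change.
Nasal assimilation: no change.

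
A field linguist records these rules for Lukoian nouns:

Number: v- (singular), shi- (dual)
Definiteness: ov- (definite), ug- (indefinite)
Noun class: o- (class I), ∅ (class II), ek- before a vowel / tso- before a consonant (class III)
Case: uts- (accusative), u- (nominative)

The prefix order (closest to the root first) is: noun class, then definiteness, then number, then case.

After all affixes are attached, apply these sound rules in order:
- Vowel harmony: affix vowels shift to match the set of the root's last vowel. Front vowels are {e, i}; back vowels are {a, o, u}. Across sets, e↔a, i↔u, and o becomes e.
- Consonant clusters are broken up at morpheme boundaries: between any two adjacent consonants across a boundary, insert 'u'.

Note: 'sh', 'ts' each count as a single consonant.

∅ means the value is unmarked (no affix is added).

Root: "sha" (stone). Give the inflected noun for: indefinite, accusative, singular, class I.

Attach noun class class I o- → osha.
Attach definiteness indefinite ug- → ugosha.
Attach number singular v- → vugosha.
Attach case accusative uts- → utsvugosha.
Vowel harmony: no change.
Apply epenthesis: utsvugosha → utsuvugosha.

utsuvugosha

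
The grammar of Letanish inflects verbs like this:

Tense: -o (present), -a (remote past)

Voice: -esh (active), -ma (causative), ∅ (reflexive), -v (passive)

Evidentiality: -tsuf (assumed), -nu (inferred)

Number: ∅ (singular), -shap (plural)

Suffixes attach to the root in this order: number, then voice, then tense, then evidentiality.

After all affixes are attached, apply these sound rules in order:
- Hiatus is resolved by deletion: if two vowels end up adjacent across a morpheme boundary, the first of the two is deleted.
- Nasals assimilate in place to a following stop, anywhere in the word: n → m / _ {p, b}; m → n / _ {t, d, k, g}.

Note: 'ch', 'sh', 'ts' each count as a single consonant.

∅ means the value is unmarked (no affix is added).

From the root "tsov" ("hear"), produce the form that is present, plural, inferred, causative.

tsovshapmonu

Attach number plural -shap → tsovshap.
Attach voice causative -ma → tsovshapma.
Attach tense present -o → tsovshapmao.
Attach evidentiality inferred -nu → tsovshapmaonu.
Apply vowel deletion: tsovshapmaonu → tsovshapmonu.
Nasal assimilation: no change.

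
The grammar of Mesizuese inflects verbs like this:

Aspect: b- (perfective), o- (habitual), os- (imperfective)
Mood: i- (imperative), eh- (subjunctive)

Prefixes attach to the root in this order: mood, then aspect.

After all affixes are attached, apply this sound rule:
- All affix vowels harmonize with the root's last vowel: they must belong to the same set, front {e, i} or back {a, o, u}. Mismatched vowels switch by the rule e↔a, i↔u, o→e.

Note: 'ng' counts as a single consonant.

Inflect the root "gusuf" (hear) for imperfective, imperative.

Attach mood imperative i- → igusuf.
Attach aspect imperfective os- → osigusuf.
Apply vowel harmony: osigusuf → osugusuf.

osugusuf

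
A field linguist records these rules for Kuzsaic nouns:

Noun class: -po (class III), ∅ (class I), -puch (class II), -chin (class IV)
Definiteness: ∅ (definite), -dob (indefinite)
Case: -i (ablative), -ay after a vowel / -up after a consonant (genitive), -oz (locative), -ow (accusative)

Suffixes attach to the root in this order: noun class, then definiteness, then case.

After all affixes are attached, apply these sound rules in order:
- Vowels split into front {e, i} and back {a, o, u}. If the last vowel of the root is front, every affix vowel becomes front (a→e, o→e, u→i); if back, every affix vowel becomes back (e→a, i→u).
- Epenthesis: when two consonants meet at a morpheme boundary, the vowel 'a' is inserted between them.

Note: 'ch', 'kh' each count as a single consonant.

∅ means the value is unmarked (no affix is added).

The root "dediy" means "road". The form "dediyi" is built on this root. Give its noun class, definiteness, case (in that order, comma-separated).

class I, definite, ablative

Segment: dediy-i.
noun class: ∅ → class I.
definiteness: ∅ → definite.
case: -i → ablative.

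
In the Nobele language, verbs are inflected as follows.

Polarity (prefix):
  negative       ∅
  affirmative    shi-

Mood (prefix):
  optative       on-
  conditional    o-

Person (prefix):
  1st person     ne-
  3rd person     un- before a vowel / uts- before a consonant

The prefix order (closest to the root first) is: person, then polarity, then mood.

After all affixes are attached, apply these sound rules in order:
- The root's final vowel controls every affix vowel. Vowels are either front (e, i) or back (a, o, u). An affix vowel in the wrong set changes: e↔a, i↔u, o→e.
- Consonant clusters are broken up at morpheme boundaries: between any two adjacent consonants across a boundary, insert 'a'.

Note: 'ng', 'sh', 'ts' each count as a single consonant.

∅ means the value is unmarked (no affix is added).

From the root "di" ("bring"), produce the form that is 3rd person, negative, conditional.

eitsadi

Attach person 3rd person uts- (before consonant 'd') → utsdi.
polarity = negative: zero marking, form stays utsdi.
Attach mood conditional o- → outsdi.
Apply vowel harmony: outsdi → eitsdi.
Apply epenthesis: eitsdi → eitsadi.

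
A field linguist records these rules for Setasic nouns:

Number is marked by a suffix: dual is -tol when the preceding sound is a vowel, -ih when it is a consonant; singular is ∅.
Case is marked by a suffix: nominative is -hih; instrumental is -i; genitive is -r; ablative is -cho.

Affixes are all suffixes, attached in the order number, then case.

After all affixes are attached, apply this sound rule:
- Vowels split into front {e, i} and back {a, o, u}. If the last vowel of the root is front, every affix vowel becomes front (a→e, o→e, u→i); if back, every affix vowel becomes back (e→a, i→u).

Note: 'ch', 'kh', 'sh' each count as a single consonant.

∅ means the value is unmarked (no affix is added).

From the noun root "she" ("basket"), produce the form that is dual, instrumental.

Attach number dual -tol (after vowel 'e') → shetol.
Attach case instrumental -i → shetoli.
Apply vowel harmony: shetoli → sheteli.

sheteli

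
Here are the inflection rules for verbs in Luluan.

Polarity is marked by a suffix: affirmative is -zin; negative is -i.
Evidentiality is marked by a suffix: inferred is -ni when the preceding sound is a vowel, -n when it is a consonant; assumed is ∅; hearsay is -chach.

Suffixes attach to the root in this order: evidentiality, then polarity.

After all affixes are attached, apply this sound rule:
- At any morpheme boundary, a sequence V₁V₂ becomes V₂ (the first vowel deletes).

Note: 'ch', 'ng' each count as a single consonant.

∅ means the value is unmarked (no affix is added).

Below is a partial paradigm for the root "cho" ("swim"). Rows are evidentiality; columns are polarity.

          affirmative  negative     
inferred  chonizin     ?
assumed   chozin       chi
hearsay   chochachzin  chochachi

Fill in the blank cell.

Attach evidentiality inferred -ni (after vowel 'o') → choni.
Attach polarity negative -i → chonii.
Apply vowel deletion: chonii → choni.

choni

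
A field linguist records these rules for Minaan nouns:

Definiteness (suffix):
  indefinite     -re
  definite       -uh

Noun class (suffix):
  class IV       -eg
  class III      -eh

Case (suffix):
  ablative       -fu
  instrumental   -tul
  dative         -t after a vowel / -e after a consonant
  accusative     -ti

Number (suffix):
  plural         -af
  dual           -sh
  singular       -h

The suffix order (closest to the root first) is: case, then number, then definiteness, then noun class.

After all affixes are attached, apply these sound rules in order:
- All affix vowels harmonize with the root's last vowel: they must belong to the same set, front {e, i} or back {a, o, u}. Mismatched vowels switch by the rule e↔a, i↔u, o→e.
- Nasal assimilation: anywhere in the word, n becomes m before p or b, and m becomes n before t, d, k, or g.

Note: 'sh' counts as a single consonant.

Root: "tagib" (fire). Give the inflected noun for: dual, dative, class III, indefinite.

Attach case dative -e (after consonant 'b') → tagibe.
Attach number dual -sh → tagibesh.
Attach definiteness indefinite -re → tagibeshre.
Attach noun class class III -eh → tagibeshreeh.
Vowel harmony: no change.
Nasal assimilation: no change.

tagibeshreeh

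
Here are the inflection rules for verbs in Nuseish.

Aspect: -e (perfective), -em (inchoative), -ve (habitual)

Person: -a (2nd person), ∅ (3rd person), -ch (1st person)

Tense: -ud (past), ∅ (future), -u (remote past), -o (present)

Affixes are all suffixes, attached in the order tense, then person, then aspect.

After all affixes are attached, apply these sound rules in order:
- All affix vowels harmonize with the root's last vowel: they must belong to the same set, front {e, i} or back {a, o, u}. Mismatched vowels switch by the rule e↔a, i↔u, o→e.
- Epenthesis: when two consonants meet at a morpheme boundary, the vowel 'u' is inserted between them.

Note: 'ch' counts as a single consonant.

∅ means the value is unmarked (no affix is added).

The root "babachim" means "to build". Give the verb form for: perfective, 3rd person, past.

Attach tense past -ud → babachimud.
person = 3rd person: zero marking, form stays babachimud.
Attach aspect perfective -e → babachimude.
Apply vowel harmony: babachimude → babachimide.
Epenthesis: no change.

babachimide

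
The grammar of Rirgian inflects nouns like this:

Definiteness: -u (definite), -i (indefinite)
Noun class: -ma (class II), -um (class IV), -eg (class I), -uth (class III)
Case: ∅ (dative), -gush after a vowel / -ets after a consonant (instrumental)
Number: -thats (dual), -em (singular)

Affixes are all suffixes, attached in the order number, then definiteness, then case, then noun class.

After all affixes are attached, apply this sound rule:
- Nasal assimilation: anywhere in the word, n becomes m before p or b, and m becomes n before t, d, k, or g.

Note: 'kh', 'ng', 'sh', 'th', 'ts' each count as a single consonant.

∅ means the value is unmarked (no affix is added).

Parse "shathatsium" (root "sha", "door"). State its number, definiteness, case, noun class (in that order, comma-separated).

dual, indefinite, dative, class IV

Segment: sha-thats-i-um.
number: -thats → dual.
definiteness: -i → indefinite.
case: ∅ → dative.
noun class: -um → class IV.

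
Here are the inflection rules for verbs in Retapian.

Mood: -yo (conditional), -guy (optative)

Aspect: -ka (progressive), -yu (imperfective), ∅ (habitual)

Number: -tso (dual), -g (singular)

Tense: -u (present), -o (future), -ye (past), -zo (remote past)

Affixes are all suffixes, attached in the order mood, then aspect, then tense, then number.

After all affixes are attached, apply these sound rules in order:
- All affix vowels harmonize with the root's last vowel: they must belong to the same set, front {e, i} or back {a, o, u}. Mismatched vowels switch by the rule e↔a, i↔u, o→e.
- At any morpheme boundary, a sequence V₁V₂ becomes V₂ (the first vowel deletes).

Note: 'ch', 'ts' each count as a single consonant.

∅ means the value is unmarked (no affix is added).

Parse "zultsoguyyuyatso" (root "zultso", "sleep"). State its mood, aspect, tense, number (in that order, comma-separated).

optative, imperfective, past, dual

Segment: zultso-guy-yu-ye-tso.
mood: -guy → optative.
aspect: -yu → imperfective.
tense: -ye → past.
number: -tso → dual.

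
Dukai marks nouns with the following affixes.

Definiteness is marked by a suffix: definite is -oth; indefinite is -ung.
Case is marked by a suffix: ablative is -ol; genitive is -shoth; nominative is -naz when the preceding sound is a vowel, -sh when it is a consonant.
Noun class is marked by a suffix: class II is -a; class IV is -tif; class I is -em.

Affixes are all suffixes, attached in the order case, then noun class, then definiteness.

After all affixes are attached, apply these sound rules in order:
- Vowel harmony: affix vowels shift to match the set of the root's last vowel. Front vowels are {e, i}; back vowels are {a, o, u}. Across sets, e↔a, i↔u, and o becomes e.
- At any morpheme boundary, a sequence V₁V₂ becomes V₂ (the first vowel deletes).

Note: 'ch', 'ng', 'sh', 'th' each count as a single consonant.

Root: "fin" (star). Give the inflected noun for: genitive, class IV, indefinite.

finshethtifing

Attach case genitive -shoth → finshoth.
Attach noun class class IV -tif → finshothtif.
Attach definiteness indefinite -ung → finshothtifung.
Apply vowel harmony: finshothtifung → finshethtifing.
Vowel deletion: no change.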